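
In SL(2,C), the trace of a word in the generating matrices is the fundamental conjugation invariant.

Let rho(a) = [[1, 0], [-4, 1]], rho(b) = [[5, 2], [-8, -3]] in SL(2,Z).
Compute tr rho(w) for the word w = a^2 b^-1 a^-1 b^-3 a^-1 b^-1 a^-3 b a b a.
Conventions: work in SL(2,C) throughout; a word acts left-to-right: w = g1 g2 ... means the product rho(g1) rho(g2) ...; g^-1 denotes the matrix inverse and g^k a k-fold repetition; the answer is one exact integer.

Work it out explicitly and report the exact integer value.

rho(a) = [[1, 0], [-4, 1]]
... * rho(a) = [[1, 0], [-4, 1]]  ->  [[1, 0], [-8, 1]]
... * rho(b^-1) = [[-3, -2], [8, 5]]  ->  [[-3, -2], [32, 21]]
... * rho(a^-1) = [[1, 0], [4, 1]]  ->  [[-11, -2], [116, 21]]
... * rho(b^-1) = [[-3, -2], [8, 5]]  ->  [[17, 12], [-180, -127]]
... * rho(b^-1) = [[-3, -2], [8, 5]]  ->  [[45, 26], [-476, -275]]
... * rho(b^-1) = [[-3, -2], [8, 5]]  ->  [[73, 40], [-772, -423]]
... * rho(a^-1) = [[1, 0], [4, 1]]  ->  [[233, 40], [-2464, -423]]
... * rho(b^-1) = [[-3, -2], [8, 5]]  ->  [[-379, -266], [4008, 2813]]
... * rho(a^-1) = [[1, 0], [4, 1]]  ->  [[-1443, -266], [15260, 2813]]
... * rho(a^-1) = [[1, 0], [4, 1]]  ->  [[-2507, -266], [26512, 2813]]
... * rho(a^-1) = [[1, 0], [4, 1]]  ->  [[-3571, -266], [37764, 2813]]
... * rho(b) = [[5, 2], [-8, -3]]  ->  [[-15727, -6344], [166316, 67089]]
... * rho(a) = [[1, 0], [-4, 1]]  ->  [[9649, -6344], [-102040, 67089]]
... * rho(b) = [[5, 2], [-8, -3]]  ->  [[98997, 38330], [-1046912, -405347]]
... * rho(a) = [[1, 0], [-4, 1]]  ->  [[-54323, 38330], [574476, -405347]]
tr = -54323 + -405347 = -459670

-459670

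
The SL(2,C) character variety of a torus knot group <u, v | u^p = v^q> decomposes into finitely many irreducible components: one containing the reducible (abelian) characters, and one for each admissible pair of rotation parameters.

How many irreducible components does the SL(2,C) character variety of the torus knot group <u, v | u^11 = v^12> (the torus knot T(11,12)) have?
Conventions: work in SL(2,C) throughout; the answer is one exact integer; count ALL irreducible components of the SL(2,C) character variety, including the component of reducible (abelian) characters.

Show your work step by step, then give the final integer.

56

In the torus knot group T(11,12), u^11 = v^12 is central, so an irreducible representation sends it to +I or -I (Schur).
This locks tr(u) to 2*cos(pi*alpha/11), alpha in 1..10, and tr(v) to 2*cos(pi*beta/12), beta in 1..11, on each component of irreducible characters.
Consistency of u^11 = (-1)^alpha I with v^12 = (-1)^beta I forces alpha = beta (mod 2).
Counting: 5 odd alphas x 6 odd betas + 5 even alphas x 5 even betas = 30 + 25 = 55.
That is 55 components of irreducible characters, and with the reducible (abelian) component the total is 56.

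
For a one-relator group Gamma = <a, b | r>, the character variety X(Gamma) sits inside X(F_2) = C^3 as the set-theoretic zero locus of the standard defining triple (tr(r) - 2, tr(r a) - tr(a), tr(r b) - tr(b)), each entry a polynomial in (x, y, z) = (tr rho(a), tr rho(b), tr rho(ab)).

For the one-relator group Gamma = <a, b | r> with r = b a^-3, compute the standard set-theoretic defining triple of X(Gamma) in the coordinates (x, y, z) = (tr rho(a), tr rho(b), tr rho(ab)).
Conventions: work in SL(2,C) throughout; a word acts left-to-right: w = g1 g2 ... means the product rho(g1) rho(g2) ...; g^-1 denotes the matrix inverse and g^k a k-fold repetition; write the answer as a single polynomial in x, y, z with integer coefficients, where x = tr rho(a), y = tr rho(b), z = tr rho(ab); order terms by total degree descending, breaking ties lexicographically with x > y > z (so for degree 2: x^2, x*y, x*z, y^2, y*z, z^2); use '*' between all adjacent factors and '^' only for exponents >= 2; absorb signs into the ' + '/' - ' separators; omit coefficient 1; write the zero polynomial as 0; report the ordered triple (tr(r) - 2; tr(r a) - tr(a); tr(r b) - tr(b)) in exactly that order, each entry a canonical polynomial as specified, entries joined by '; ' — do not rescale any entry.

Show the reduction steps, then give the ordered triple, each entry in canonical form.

tr(a^-1 b) = tr(b) tr(a) - tr(b a)  (eliminate a^-1) = x*y - z
tr(a^-1 b a^-1) = tr(a^-1 b) tr(a) - tr(a^-1 b a)  (eliminate a^-1) = x^2*y - x*z - y
so tr(b a^-3) = tr(a^-1 b a^-1) tr(a) - tr(a^-1 b)  (eliminate a^-1) = x^3*y - x^2*z - 2*x*y + z
tr(b^2) = tr(b) tr(b) - tr(1)   [square of b] = y^2 - 2
tr(b^2 a) = tr(b) tr(a b) - tr(a)   [square of b] = y*z - x
tr(a^-1 b^2) = tr(b^2) tr(a) - tr(b^2 a)   [inverse elimination on a] = x*y^2 - y*z - x
reduce: tr(a^-2 b^2) = tr(a^-1 b^2) tr(a) - tr(a^-1 b^2 a)   [inverse elimination on a] = x^2*y^2 - x*y*z - x^2 - y^2 + 2
reduce: tr(b a^-3 b) = tr(a^-2 b^2) tr(a) - tr(a^-2 b^2 a)   [inverse elimination on a] = x^3*y^2 - x^2*y*z - x^3 - 2*x*y^2 + y*z + 3*x
assemble the triple (tr(r) - 2; tr(r a) - x; tr(r b) - y)

x^3*y - x^2*z - 2*x*y + z - 2; x^2*y - x*z - x - y; x^3*y^2 - x^2*y*z - x^3 - 2*x*y^2 + y*z + 3*x - y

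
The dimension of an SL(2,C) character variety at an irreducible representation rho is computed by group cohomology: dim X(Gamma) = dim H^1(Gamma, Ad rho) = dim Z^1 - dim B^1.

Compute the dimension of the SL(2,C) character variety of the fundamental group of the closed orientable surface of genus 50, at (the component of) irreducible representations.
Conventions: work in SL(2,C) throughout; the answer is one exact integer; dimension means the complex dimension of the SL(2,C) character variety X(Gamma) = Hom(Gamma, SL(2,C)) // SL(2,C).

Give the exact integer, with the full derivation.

pi_1 of the closed genus-50 surface has 100 generators bound by the single product-of-commutators relator.
Before the relator condition, cocycle space has dim 3*100 = 300.
H^2 = coker(d_2) is dual to H^0 = 0 at irreducible rho (Poincare duality), so d_2 is onto: dim Z^1 = 297.
Coboundaries contribute dim B^1 = 3 (injective at irreducible rho).
Hence dim X = 297 - 3 = 294.

294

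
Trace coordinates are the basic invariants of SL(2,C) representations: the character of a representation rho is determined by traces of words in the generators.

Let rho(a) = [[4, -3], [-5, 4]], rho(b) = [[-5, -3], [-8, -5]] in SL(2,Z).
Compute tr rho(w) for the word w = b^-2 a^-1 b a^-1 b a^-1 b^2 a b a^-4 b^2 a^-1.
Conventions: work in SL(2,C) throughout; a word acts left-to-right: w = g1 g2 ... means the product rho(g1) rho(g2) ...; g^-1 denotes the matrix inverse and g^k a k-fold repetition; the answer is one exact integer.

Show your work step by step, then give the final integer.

rho(b^-1) = [[-5, 3], [8, -5]]
... * rho(b^-1) = [[-5, 3], [8, -5]]  ->  [[49, -30], [-80, 49]]
... * rho(a^-1) = [[4, 3], [5, 4]]  ->  [[46, 27], [-75, -44]]
... * rho(b) = [[-5, -3], [-8, -5]]  ->  [[-446, -273], [727, 445]]
... * rho(a^-1) = [[4, 3], [5, 4]]  ->  [[-3149, -2430], [5133, 3961]]
... * rho(b) = [[-5, -3], [-8, -5]]  ->  [[35185, 21597], [-57353, -35204]]
... * rho(a^-1) = [[4, 3], [5, 4]]  ->  [[248725, 191943], [-405432, -312875]]
... * rho(b) = [[-5, -3], [-8, -5]]  ->  [[-2779169, -1705890], [4530160, 2780671]]
... * rho(b) = [[-5, -3], [-8, -5]]  ->  [[27542965, 16866957], [-44896168, -27493835]]
... * rho(a) = [[4, -3], [-5, 4]]  ->  [[25837075, -15161067], [-42115497, 24713164]]
... * rho(b) = [[-5, -3], [-8, -5]]  ->  [[-7896839, -1705890], [12872173, 2780671]]
... * rho(a^-1) = [[4, 3], [5, 4]]  ->  [[-40116806, -30514077], [65392047, 49739203]]
... * rho(a^-1) = [[4, 3], [5, 4]]  ->  [[-313037609, -242406726], [510264203, 395132953]]
... * rho(a^-1) = [[4, 3], [5, 4]]  ->  [[-2464184066, -1908739731], [4016721577, 3111324421]]
... * rho(a^-1) = [[4, 3], [5, 4]]  ->  [[-19400434919, -15027511122], [31623508413, 24495462415]]
... * rho(b) = [[-5, -3], [-8, -5]]  ->  [[217222263571, 133338860367], [-354081241385, -217347837314]]
... * rho(b) = [[-5, -3], [-8, -5]]  ->  [[-2152822200791, -1318361092548], [3509188905437, 2148982910725]]
... * rho(a^-1) = [[4, 3], [5, 4]]  ->  [[-15203094265904, -11731910972565], [24781670175373, 19123498359211]]
tr = -15203094265904 + 19123498359211 = 3920404093307

3920404093307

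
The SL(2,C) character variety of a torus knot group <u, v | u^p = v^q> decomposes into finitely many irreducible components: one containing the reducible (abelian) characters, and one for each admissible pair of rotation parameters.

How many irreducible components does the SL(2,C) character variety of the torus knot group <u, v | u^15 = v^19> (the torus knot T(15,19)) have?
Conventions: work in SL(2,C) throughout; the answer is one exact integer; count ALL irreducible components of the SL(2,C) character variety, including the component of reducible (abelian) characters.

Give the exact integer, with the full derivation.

For T(15,19): irreducibility forces the central element u^15 = v^19 to one of +I, -I.
On an irreducible component, tr(u) is locked at 2*cos(pi*alpha/15) for some alpha in 1..14, and tr(v) at 2*cos(pi*beta/19) for some beta in 1..18.
The two central values (-1)^alpha I and (-1)^beta I must be the same matrix, so alpha and beta share a parity.
count pairs: odd alpha (7 choices) x odd beta (9), plus even alpha (7) x even beta (9): 7*9 + 7*9 = 126.
Total: 126 irreducible-character components + 1 reducible (abelian) component = 127.

127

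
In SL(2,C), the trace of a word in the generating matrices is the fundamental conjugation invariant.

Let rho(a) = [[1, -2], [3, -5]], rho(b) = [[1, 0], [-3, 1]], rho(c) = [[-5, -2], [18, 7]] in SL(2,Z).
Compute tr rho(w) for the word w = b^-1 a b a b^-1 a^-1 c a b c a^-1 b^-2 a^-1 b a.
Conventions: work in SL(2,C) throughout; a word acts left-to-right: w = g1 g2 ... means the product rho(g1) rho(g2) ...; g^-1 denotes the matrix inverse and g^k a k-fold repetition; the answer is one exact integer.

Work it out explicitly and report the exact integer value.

rho(b^-1) = [[1, 0], [3, 1]]
... * rho(a) = [[1, -2], [3, -5]]  ->  [[1, -2], [6, -11]]
... * rho(b) = [[1, 0], [-3, 1]]  ->  [[7, -2], [39, -11]]
... * rho(a) = [[1, -2], [3, -5]]  ->  [[1, -4], [6, -23]]
... * rho(b^-1) = [[1, 0], [3, 1]]  ->  [[-11, -4], [-63, -23]]
... * rho(a^-1) = [[-5, 2], [-3, 1]]  ->  [[67, -26], [384, -149]]
... * rho(c) = [[-5, -2], [18, 7]]  ->  [[-803, -316], [-4602, -1811]]
... * rho(a) = [[1, -2], [3, -5]]  ->  [[-1751, 3186], [-10035, 18259]]
... * rho(b) = [[1, 0], [-3, 1]]  ->  [[-11309, 3186], [-64812, 18259]]
... * rho(c) = [[-5, -2], [18, 7]]  ->  [[113893, 44920], [652722, 257437]]
... * rho(a^-1) = [[-5, 2], [-3, 1]]  ->  [[-704225, 272706], [-4035921, 1562881]]
... * rho(b^-1) = [[1, 0], [3, 1]]  ->  [[113893, 272706], [652722, 1562881]]
... * rho(b^-1) = [[1, 0], [3, 1]]  ->  [[932011, 272706], [5341365, 1562881]]
... * rho(a^-1) = [[-5, 2], [-3, 1]]  ->  [[-5478173, 2136728], [-31395468, 12245611]]
... * rho(b) = [[1, 0], [-3, 1]]  ->  [[-11888357, 2136728], [-68132301, 12245611]]
... * rho(a) = [[1, -2], [3, -5]]  ->  [[-5478173, 13093074], [-31395468, 75036547]]
tr = -5478173 + 75036547 = 69558374

69558374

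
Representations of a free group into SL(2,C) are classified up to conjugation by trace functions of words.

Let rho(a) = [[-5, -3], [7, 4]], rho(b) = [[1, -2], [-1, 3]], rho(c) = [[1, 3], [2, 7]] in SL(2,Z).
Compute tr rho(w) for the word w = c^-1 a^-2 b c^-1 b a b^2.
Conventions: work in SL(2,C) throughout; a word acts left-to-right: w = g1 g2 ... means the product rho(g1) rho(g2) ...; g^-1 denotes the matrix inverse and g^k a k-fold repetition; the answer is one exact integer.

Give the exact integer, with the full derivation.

6749

rho(c^-1) = [[7, -3], [-2, 1]]
... * rho(a^-1) = [[4, 3], [-7, -5]]  ->  [[49, 36], [-15, -11]]
... * rho(a^-1) = [[4, 3], [-7, -5]]  ->  [[-56, -33], [17, 10]]
... * rho(b) = [[1, -2], [-1, 3]]  ->  [[-23, 13], [7, -4]]
... * rho(c^-1) = [[7, -3], [-2, 1]]  ->  [[-187, 82], [57, -25]]
... * rho(b) = [[1, -2], [-1, 3]]  ->  [[-269, 620], [82, -189]]
... * rho(a) = [[-5, -3], [7, 4]]  ->  [[5685, 3287], [-1733, -1002]]
... * rho(b) = [[1, -2], [-1, 3]]  ->  [[2398, -1509], [-731, 460]]
... * rho(b) = [[1, -2], [-1, 3]]  ->  [[3907, -9323], [-1191, 2842]]
tr = 3907 + 2842 = 6749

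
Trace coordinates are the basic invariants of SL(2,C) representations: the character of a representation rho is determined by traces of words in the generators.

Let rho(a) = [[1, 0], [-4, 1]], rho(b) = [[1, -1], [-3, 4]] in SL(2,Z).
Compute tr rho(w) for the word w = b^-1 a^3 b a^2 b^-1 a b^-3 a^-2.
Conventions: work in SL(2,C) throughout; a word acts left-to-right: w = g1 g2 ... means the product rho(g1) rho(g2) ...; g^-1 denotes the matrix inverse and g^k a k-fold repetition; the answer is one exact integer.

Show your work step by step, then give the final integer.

-26945

rho(b^-1) = [[4, 1], [3, 1]]
... * rho(a) = [[1, 0], [-4, 1]]  ->  [[0, 1], [-1, 1]]
... * rho(a) = [[1, 0], [-4, 1]]  ->  [[-4, 1], [-5, 1]]
... * rho(a) = [[1, 0], [-4, 1]]  ->  [[-8, 1], [-9, 1]]
... * rho(b) = [[1, -1], [-3, 4]]  ->  [[-11, 12], [-12, 13]]
... * rho(a) = [[1, 0], [-4, 1]]  ->  [[-59, 12], [-64, 13]]
... * rho(a) = [[1, 0], [-4, 1]]  ->  [[-107, 12], [-116, 13]]
... * rho(b^-1) = [[4, 1], [3, 1]]  ->  [[-392, -95], [-425, -103]]
... * rho(a) = [[1, 0], [-4, 1]]  ->  [[-12, -95], [-13, -103]]
... * rho(b^-1) = [[4, 1], [3, 1]]  ->  [[-333, -107], [-361, -116]]
... * rho(b^-1) = [[4, 1], [3, 1]]  ->  [[-1653, -440], [-1792, -477]]
... * rho(b^-1) = [[4, 1], [3, 1]]  ->  [[-7932, -2093], [-8599, -2269]]
... * rho(a^-1) = [[1, 0], [4, 1]]  ->  [[-16304, -2093], [-17675, -2269]]
... * rho(a^-1) = [[1, 0], [4, 1]]  ->  [[-24676, -2093], [-26751, -2269]]
tr = -24676 + -2269 = -26945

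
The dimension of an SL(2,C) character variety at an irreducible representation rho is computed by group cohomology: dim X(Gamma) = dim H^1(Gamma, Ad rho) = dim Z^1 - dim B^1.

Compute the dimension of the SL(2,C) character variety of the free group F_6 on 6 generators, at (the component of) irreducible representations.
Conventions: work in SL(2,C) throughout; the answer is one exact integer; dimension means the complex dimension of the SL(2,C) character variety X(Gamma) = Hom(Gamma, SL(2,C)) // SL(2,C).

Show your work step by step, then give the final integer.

15

Here Gamma is free of rank 6 — no relator constrains a cocycle.
Z^1(Gamma, Ad rho) = (sl_2)^6: a cocycle is a free choice of one sl_2 vector per generator, so dim Z^1 = 3*6 = 18.
At an irreducible rho the centralizer of the image in sl_2 is 0, so the coboundary map sl_2 -> Z^1 is injective: dim B^1 = 3.
dim H^1 = 18 - 3 = 15, which is dim X.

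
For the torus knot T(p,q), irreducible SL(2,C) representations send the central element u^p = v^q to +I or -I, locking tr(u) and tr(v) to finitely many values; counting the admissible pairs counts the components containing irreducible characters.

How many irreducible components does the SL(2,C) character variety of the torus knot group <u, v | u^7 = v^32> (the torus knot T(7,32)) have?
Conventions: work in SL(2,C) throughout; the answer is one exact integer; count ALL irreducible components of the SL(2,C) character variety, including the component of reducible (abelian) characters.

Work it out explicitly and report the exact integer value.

94

Gamma = < u, v | u^7 = v^32 > (torus knot T(7,32)); the central element u^7 = v^32 acts as +I or -I in any irreducible SL(2,C) representation.
This locks tr(u) to 2*cos(pi*alpha/7), alpha in 1..6, and tr(v) to 2*cos(pi*beta/32), beta in 1..31, on each component of irreducible characters.
Consistency of u^7 = (-1)^alpha I with v^32 = (-1)^beta I forces alpha = beta (mod 2).
count pairs: odd alpha (3 choices) x odd beta (16), plus even alpha (3) x even beta (15): 3*16 + 3*15 = 93.
Total: 93 irreducible-character components + 1 reducible (abelian) component = 94.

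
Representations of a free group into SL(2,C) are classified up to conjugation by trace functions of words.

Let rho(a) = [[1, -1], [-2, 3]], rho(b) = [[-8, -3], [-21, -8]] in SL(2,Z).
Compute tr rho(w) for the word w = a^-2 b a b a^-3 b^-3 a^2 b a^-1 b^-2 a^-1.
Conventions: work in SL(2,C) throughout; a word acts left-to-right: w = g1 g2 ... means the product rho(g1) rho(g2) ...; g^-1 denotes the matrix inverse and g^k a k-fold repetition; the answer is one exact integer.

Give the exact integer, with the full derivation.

-12389110231

rho(a^-1) = [[3, 1], [2, 1]]
... * rho(a^-1) = [[3, 1], [2, 1]]  ->  [[11, 4], [8, 3]]
... * rho(b) = [[-8, -3], [-21, -8]]  ->  [[-172, -65], [-127, -48]]
... * rho(a) = [[1, -1], [-2, 3]]  ->  [[-42, -23], [-31, -17]]
... * rho(b) = [[-8, -3], [-21, -8]]  ->  [[819, 310], [605, 229]]
... * rho(a^-1) = [[3, 1], [2, 1]]  ->  [[3077, 1129], [2273, 834]]
... * rho(a^-1) = [[3, 1], [2, 1]]  ->  [[11489, 4206], [8487, 3107]]
... * rho(a^-1) = [[3, 1], [2, 1]]  ->  [[42879, 15695], [31675, 11594]]
... * rho(b^-1) = [[-8, 3], [21, -8]]  ->  [[-13437, 3077], [-9926, 2273]]
... * rho(b^-1) = [[-8, 3], [21, -8]]  ->  [[172113, -64927], [127141, -47962]]
... * rho(b^-1) = [[-8, 3], [21, -8]]  ->  [[-2740371, 1035755], [-2024330, 765119]]
... * rho(a) = [[1, -1], [-2, 3]]  ->  [[-4811881, 5847636], [-3554568, 4319687]]
... * rho(a) = [[1, -1], [-2, 3]]  ->  [[-16507153, 22354789], [-12193942, 16513629]]
... * rho(b) = [[-8, -3], [-21, -8]]  ->  [[-337393345, -129316853], [-249234673, -95527206]]
... * rho(a^-1) = [[3, 1], [2, 1]]  ->  [[-1270813741, -466710198], [-938758431, -344761879]]
... * rho(b^-1) = [[-8, 3], [21, -8]]  ->  [[365595770, -78759639], [270067989, -58180261]]
... * rho(b^-1) = [[-8, 3], [21, -8]]  ->  [[-4578718579, 1726864422], [-3382329393, 1275646055]]
... * rho(a^-1) = [[3, 1], [2, 1]]  ->  [[-10282426893, -2851854157], [-7595696069, -2106683338]]
tr = -10282426893 + -2106683338 = -12389110231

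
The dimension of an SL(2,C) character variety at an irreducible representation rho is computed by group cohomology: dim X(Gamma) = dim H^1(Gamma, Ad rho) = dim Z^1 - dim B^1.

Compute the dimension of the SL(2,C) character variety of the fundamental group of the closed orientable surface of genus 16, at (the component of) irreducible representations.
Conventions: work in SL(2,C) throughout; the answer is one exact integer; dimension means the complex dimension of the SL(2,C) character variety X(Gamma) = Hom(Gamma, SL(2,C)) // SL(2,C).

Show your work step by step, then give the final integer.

90

Gamma = pi_1(Sigma_16) = < a_1, b_1, ..., a_16, b_16 | prod [a_i, b_i] > has 2g = 32 generators and 1 relator.
A cocycle assigns one sl_2 vector per generator subject to the relator condition d_2(z) = 0: dim of the unconstrained space is 3*2g = 96.
H^2 = coker(d_2) is dual to H^0 = 0 at irreducible rho (Poincare duality), so d_2 is onto: dim Z^1 = 93.
As always at irreducible rho, dim B^1 = 3.
dim X = dim H^1 = 93 - 3 = 90.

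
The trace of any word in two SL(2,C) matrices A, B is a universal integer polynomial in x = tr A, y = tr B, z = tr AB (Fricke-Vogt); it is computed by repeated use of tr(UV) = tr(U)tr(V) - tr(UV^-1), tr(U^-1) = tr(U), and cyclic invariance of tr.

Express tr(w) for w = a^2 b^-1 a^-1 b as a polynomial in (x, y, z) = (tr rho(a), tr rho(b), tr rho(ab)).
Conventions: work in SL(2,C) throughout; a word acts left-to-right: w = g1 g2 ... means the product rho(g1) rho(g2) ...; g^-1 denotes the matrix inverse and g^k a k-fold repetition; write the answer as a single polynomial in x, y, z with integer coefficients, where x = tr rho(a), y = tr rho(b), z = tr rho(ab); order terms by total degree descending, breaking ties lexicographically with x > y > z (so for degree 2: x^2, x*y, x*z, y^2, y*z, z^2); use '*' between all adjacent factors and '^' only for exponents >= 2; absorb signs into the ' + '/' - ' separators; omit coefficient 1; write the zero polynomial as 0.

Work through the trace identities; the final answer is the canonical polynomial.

and tr(a^2) = tr(a) tr(a) - tr(1) = x^2 - 2
tr(a b a) = tr(a) tr(b a) - tr(b) = x*z - y
tr(a b a^2) = tr(a) tr(a b a) - tr(a b) = x^2*z - x*y - z
and tr(b a b a) = tr(b a) tr(b a) - tr(1)   [split at repeated b] = z^2 - 2
and tr(b a b) = tr(b) tr(a b) - tr(a) = y*z - x
tr(a b a^2 b) = tr(a) tr(b a b a) - tr(b a b) = x*z^2 - y*z - x
tr(b a^2 b^-1 a) = tr(a b a^2) tr(b) - tr(a b a^2 b) = x^2*y*z - x*y^2 - x*z^2 + x
next, tr(a^2 b^-1 a^-1 b) = tr(b a^2 b^-1) tr(a) - tr(b a^2 b^-1 a) = -x^2*y*z + x^3 + x*y^2 + x*z^2 - 3*x

-x^2*y*z + x^3 + x*y^2 + x*z^2 - 3*x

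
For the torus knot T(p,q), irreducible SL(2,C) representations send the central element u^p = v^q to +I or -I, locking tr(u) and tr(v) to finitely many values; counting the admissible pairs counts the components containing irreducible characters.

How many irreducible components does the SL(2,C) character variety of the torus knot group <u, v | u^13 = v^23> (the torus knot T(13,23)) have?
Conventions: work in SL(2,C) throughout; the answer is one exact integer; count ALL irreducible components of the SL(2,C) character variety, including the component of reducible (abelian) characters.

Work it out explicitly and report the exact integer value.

133

For T(13,23): irreducibility forces the central element u^13 = v^23 to one of +I, -I.
On an irreducible component, tr(u) is locked at 2*cos(pi*alpha/13) for some alpha in 1..12, and tr(v) at 2*cos(pi*beta/23) for some beta in 1..22.
u^13 = (-1)^alpha I and v^23 = (-1)^beta I must agree, so alpha and beta have equal parity.
count pairs: odd alpha (6 choices) x odd beta (11), plus even alpha (6) x even beta (11): 6*11 + 6*11 = 132.
That is 132 components of irreducible characters, and with the reducible (abelian) component the total is 133.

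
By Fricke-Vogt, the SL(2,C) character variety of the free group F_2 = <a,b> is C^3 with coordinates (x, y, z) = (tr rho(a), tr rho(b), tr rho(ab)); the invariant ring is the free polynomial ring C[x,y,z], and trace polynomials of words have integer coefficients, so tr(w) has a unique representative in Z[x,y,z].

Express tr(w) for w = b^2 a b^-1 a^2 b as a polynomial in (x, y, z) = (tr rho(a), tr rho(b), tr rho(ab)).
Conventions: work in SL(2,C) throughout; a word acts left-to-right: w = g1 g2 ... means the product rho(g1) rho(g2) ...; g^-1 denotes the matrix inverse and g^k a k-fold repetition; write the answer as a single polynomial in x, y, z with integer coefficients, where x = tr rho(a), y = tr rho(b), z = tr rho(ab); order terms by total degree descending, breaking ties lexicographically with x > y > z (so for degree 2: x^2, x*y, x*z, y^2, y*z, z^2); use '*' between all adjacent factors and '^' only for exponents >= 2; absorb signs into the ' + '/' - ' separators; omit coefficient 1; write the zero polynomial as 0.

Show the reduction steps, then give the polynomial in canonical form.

tr(b^2 a) = tr(b)*tr(a b) - tr(a) = y*z - x
tr(b^2) = tr(b)*tr(b) - tr(1) = y^2 - 2
tr(a b^2 a) = tr(a)*tr(b^2 a) - tr(b^2) = x*y*z - x^2 - y^2 + 2
tr(a^3 b^2) = tr(a)*tr(a b^2 a) - tr(a b^2) = x^2*y*z - x^3 - x*y^2 - y*z + 3*x
tr(b a^2) = tr(a)*tr(b a) - tr(b) = x*z - y
tr(a^3 b) = tr(a)*tr(b a^2) - tr(b a) = x^2*z - x*y - z
tr(a^2 b^3 a) = tr(b)*tr(a^3 b^2) - tr(a^3 b) = x^2*y^2*z - x^3*y - x*y^3 - x^2*z - y^2*z + 4*x*y + z
tr(a b a b) = tr(b a)*tr(b a) - tr(1)   [split at repeated b] = z^2 - 2
tr(a b a b^2) = tr(b)*tr(a b a b) - tr(a b a) = y*z^2 - x*z - y
tr(b^3 a b a) = tr(b)*tr(a b a b^2) - tr(a b a b) = y^2*z^2 - x*y*z - y^2 - z^2 + 2
tr(b a b^2) = tr(b)*tr(b a b) - tr(b a) = y^2*z - x*y - z
tr(b^3 a b) = tr(b)*tr(b a b^2) - tr(b a b) = y^3*z - x*y^2 - 2*y*z + x
tr(a^2 b^3 a b) = tr(a)*tr(b^3 a b a) - tr(b^3 a b) = x*y^2*z^2 - x^2*y*z - y^3*z - x*z^2 + 2*y*z + x
tr(b^2 a b^-1 a^2 b) = tr(a^2 b^3 a)*tr(b) - tr(a^2 b^3 a b) = x^2*y^3*z - x^3*y^2 - x*y^4 - x*y^2*z^2 + 4*x*y^2 + x*z^2 - y*z - x

x^2*y^3*z - x^3*y^2 - x*y^4 - x*y^2*z^2 + 4*x*y^2 + x*z^2 - y*z - x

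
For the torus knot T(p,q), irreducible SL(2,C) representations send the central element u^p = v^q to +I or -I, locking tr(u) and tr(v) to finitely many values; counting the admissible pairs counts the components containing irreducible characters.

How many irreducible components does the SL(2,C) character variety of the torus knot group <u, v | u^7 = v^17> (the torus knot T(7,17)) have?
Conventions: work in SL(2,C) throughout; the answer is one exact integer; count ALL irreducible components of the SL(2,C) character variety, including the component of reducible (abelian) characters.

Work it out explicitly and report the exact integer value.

49

In the torus knot group T(7,17), u^7 = v^17 is central, so an irreducible representation sends it to +I or -I (Schur).
So on each irreducible component the traces are pinned: tr(u) = 2*cos(pi*alpha/7) with 1 <= alpha <= 6, tr(v) = 2*cos(pi*beta/17) with 1 <= beta <= 16.
Consistency of u^7 = (-1)^alpha I with v^17 = (-1)^beta I forces alpha = beta (mod 2).
Enumerate parity-matched pairs: 3*8 odd-odd plus 3*8 even-even gives 48.
That is 48 components of irreducible characters, and with the reducible (abelian) component the total is 49.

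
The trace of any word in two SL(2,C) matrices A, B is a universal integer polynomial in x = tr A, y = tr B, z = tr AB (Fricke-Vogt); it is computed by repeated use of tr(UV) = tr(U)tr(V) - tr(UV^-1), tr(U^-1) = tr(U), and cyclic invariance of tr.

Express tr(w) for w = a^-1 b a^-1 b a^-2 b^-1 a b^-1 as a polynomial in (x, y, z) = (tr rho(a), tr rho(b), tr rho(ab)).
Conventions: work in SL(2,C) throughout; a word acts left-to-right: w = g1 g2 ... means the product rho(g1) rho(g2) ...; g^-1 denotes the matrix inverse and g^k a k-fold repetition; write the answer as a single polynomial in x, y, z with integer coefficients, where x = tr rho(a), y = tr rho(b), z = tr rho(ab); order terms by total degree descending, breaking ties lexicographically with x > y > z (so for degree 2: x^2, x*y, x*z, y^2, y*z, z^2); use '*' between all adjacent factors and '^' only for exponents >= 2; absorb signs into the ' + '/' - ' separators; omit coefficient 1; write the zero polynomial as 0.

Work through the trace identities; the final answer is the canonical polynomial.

x^4*y^3*z - x^5*y^2 - x^3*y^4 - 3*x^3*y^2*z^2 + 2*x^4*y*z + 2*x^2*y^3*z + 3*x^2*y*z^3 + 4*x^3*y^2 - x^3*z^2 - x*y^2*z^2 - x*z^4 - 8*x^2*y*z + x^3 + 4*x*z^2 - 3*x

tr(a^-1) = tr(a) = x
tr(a^-2) = tr(a^-1) tr(a) - tr(1)  (eliminate a^-1) = x^2 - 2
tr(b^2) = tr(b) tr(b) - tr(1)  (reduce the b square) = y^2 - 2
tr(b^2 a) = tr(b) tr(a b) - tr(a)  (reduce the b square) = y*z - x
tr(b a^-1 b) = tr(b^2) tr(a) - tr(b^2 a)  (eliminate a^-1) = x*y^2 - y*z - x
tr(b^3 a) = tr(b) tr(b a b) - tr(b a)  (reduce the b square) = y^2*z - x*y - z
tr(b^3) = tr(b) tr(b^2) - tr(b)  (reduce the b square) = y^3 - 3*y
tr(b^2 a^2 b) = tr(a) tr(b^3 a) - tr(b^3)  (reduce the a square) = x*y^2*z - x^2*y - y^3 - x*z + 3*y
tr(a b a b) = tr(a b) tr(a b) - tr(1)  (split on a) = z^2 - 2
tr(a b a) = tr(a) tr(b a) - tr(b)  (reduce the a square) = x*z - y
tr(b a b^2 a) = tr(b) tr(a b a b) - tr(a b a)  (reduce the b square) = y*z^2 - x*z - y
tr(b^2 a^2 b a) = tr(a) tr(b a b^2 a) - tr(b a b^2)  (reduce the a square) = x*y*z^2 - x^2*z - y^2*z + z
tr(b a^2 b a^-1 b) = tr(b^2 a^2 b) tr(a) - tr(b^2 a^2 b a)  (eliminate a^-1) = x^2*y^2*z - x^3*y - x*y^3 - x*y*z^2 + y^2*z + 3*x*y - z
tr(a b a^2 b) = tr(a) tr(b a b a) - tr(b a b)  (reduce the a square) = x*z^2 - y*z - x
tr(a b a^2) = tr(a) tr(a b a) - tr(a b)  (reduce the a square) = x^2*z - x*y - z
tr(b a b a^2 b) = tr(b) tr(a b a^2 b) - tr(a b a^2)  (reduce the b square) = x*y*z^2 - x^2*z - y^2*z + z
tr(b a b a b a) = tr(a b a b) tr(a b) - tr(b a)  (split on a) = z^3 - 3*z
tr(b a b a^2 b a) = tr(a) tr(b a b a b a) - tr(b a b a b)  (reduce the a square) = x*z^3 - y*z^2 - 2*x*z + y
tr(b a^2 b a^-1 b a) = tr(b a b a^2 b) tr(a) - tr(b a b a^2 b a)  (eliminate a^-1) = x^2*y*z^2 - x^3*z - x*y^2*z - x*z^3 + y*z^2 + 3*x*z - y
tr(a^-1 b a^2 b a^-1 b) = tr(b a^2 b a^-1 b) tr(a) - tr(b a^2 b a^-1 b a)  (eliminate a^-1) = x^3*y^2*z - x^4*y - x^2*y^3 - 2*x^2*y*z^2 + x^3*z + 2*x*y^2*z + x*z^3 + 3*x^2*y - y*z^2 - 4*x*z + y
tr(a^2 b a^-1 b a^-2 b) = tr(a^-1 b a^2 b a^-1 b) tr(a) - tr(a^-1 b a^2 b a^-1 b a)  (eliminate a^-1) = x^4*y^2*z - x^5*y - x^3*y^3 - 2*x^3*y*z^2 + x^4*z + x^2*y^2*z + x^2*z^3 + 4*x^3*y + x*y^3 - 4*x^2*z - y^2*z - 2*x*y + z
tr(a b a^-1 b a^-2 b^-1 a) = tr(a^2 b a^-1 b a^-2) tr(b) - tr(a^2 b a^-1 b a^-2 b)  (eliminate b^-1) = -x^4*y^2*z + x^5*y + x^3*y^3 + 2*x^3*y*z^2 - x^4*z - x^2*y^2*z - x^2*z^3 - 4*x^3*y + 4*x^2*z + x*y - z
tr(b a^-1 b a b) = tr(b a b^2) tr(a) - tr(b a b^2 a)  (eliminate a^-1) = x*y^2*z - x^2*y - y*z^2 + y
tr(b a^-1 b a b a) = tr(b a b a b) tr(a) - tr(b a b a b a)  (eliminate a^-1) = x*y*z^2 - x^2*z - z^3 - x*y + 3*z
tr(b a b a^-1 b a^-1) = tr(b a^-1 b a b) tr(a) - tr(b a^-1 b a b a)  (eliminate a^-1) = x^2*y^2*z - x^3*y - 2*x*y*z^2 + x^2*z + z^3 + 2*x*y - 3*z
tr(b a b a b^2) = tr(b) tr(a b a b^2) - tr(a b a b)  (reduce the b square) = y^2*z^2 - x*y*z - y^2 - z^2 + 2
tr(b a b a b^2 a) = tr(b) tr(a b a b a b) - tr(a b a b a)  (reduce the b square) = y*z^3 - x*z^2 - 2*y*z + x
tr(b a^-1 b a b a b) = tr(b a b a b^2) tr(a) - tr(b a b a b^2 a)  (eliminate a^-1) = x*y^2*z^2 - x^2*y*z - y*z^3 - x*y^2 + 2*y*z + x
tr(b a b a b a b a) = tr(a b a b) tr(a b a b) - tr(1)  (split on a) = z^4 - 4*z^2 + 2
tr(b a^-1 b a b a b a) = tr(b a b a b a b) tr(a) - tr(b a b a b a b a)  (eliminate a^-1) = x*y*z^3 - x^2*z^2 - z^4 - 2*x*y*z + x^2 + 4*z^2 - 2
tr(a^-1 b a b a b a^-1 b) = tr(b a^-1 b a b a b) tr(a) - tr(b a^-1 b a b a b a)  (eliminate a^-1) = x^2*y^2*z^2 - x^3*y*z - 2*x*y*z^3 - x^2*y^2 + x^2*z^2 + z^4 + 4*x*y*z - 4*z^2 + 2
tr(b a b a b a^-1 b) = tr(b^2 a b a b) tr(a) - tr(b^2 a b a b a)  (eliminate a^-1) = x*y^2*z^2 - x^2*y*z - y*z^3 - x*y^2 + 2*y*z + x
tr(a b a b a^-1 b a^-2 b) = tr(a^-1 b a b a b a^-1 b) tr(a) - tr(a^-1 b a b a b a^-1 b a)  (eliminate a^-1) = x^3*y^2*z^2 - x^4*y*z - 2*x^2*y*z^3 - x^3*y^2 + x^3*z^2 - x*y^2*z^2 + x*z^4 + 5*x^2*y*z + y*z^3 + x*y^2 - 4*x*z^2 - 2*y*z + x
tr(a b a^-1 b a^-2 b^-1 a b) = tr(a b a b a^-1 b a^-2) tr(b) - tr(a b a b a^-1 b a^-2 b)  (eliminate b^-1) = -x^3*y^2*z^2 + x^4*y*z + x^2*y^3*z + 2*x^2*y*z^3 - x^3*z^2 - x*y^2*z^2 - x*z^4 - 4*x^2*y*z + x*y^2 + 4*x*z^2 - y*z - x
tr(b a^-1 b a^-2 b^-1 a b^-1 a) = tr(a b a^-1 b a^-2 b^-1 a) tr(b) - tr(a b a^-1 b a^-2 b^-1 a b)  (eliminate b^-1) = -x^4*y^3*z + x^5*y^2 + x^3*y^4 + 3*x^3*y^2*z^2 - 2*x^4*y*z - 2*x^2*y^3*z - 3*x^2*y*z^3 - 4*x^3*y^2 + x^3*z^2 + x*y^2*z^2 + x*z^4 + 8*x^2*y*z - 4*x*z^2 + x
tr(a^-1 b a^-1 b a^-2 b^-1 a b^-1) = tr(b a^-1 b a^-2 b^-1 a b^-1) tr(a) - tr(b a^-1 b a^-2 b^-1 a b^-1 a)  (eliminate a^-1) = x^4*y^3*z - x^5*y^2 - x^3*y^4 - 3*x^3*y^2*z^2 + 2*x^4*y*z + 2*x^2*y^3*z + 3*x^2*y*z^3 + 4*x^3*y^2 - x^3*z^2 - x*y^2*z^2 - x*z^4 - 8*x^2*y*z + x^3 + 4*x*z^2 - 3*x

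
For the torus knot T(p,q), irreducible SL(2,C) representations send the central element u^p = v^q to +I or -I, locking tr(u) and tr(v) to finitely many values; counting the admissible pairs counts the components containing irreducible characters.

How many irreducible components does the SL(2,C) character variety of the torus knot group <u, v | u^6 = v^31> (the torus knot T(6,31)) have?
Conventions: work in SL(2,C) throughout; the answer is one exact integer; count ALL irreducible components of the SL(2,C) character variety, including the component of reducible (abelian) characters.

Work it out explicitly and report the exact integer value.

76

For T(6,31): irreducibility forces the central element u^6 = v^31 to one of +I, -I.
So on each irreducible component the traces are pinned: tr(u) = 2*cos(pi*alpha/6) with 1 <= alpha <= 5, tr(v) = 2*cos(pi*beta/31) with 1 <= beta <= 30.
Consistency of u^6 = (-1)^alpha I with v^31 = (-1)^beta I forces alpha = beta (mod 2).
Enumerate parity-matched pairs: 3*15 odd-odd plus 2*15 even-even gives 75.
components with irreducible characters: 75; plus the single component of reducible (abelian) characters: total 76.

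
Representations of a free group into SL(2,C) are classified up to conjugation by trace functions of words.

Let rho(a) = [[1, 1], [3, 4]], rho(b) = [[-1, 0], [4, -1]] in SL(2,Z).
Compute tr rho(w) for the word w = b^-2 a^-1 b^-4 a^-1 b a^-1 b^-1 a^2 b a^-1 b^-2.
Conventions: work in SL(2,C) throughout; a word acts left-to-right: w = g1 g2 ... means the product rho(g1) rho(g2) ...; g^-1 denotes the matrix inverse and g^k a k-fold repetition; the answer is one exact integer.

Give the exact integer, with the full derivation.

rho(b^-1) = [[-1, 0], [-4, -1]]
... * rho(b^-1) = [[-1, 0], [-4, -1]]  ->  [[1, 0], [8, 1]]
... * rho(a^-1) = [[4, -1], [-3, 1]]  ->  [[4, -1], [29, -7]]
... * rho(b^-1) = [[-1, 0], [-4, -1]]  ->  [[0, 1], [-1, 7]]
... * rho(b^-1) = [[-1, 0], [-4, -1]]  ->  [[-4, -1], [-27, -7]]
... * rho(b^-1) = [[-1, 0], [-4, -1]]  ->  [[8, 1], [55, 7]]
... * rho(b^-1) = [[-1, 0], [-4, -1]]  ->  [[-12, -1], [-83, -7]]
... * rho(a^-1) = [[4, -1], [-3, 1]]  ->  [[-45, 11], [-311, 76]]
... * rho(b) = [[-1, 0], [4, -1]]  ->  [[89, -11], [615, -76]]
... * rho(a^-1) = [[4, -1], [-3, 1]]  ->  [[389, -100], [2688, -691]]
... * rho(b^-1) = [[-1, 0], [-4, -1]]  ->  [[11, 100], [76, 691]]
... * rho(a) = [[1, 1], [3, 4]]  ->  [[311, 411], [2149, 2840]]
... * rho(a) = [[1, 1], [3, 4]]  ->  [[1544, 1955], [10669, 13509]]
... * rho(b) = [[-1, 0], [4, -1]]  ->  [[6276, -1955], [43367, -13509]]
... * rho(a^-1) = [[4, -1], [-3, 1]]  ->  [[30969, -8231], [213995, -56876]]
... * rho(b^-1) = [[-1, 0], [-4, -1]]  ->  [[1955, 8231], [13509, 56876]]
... * rho(b^-1) = [[-1, 0], [-4, -1]]  ->  [[-34879, -8231], [-241013, -56876]]
tr = -34879 + -56876 = -91755

-91755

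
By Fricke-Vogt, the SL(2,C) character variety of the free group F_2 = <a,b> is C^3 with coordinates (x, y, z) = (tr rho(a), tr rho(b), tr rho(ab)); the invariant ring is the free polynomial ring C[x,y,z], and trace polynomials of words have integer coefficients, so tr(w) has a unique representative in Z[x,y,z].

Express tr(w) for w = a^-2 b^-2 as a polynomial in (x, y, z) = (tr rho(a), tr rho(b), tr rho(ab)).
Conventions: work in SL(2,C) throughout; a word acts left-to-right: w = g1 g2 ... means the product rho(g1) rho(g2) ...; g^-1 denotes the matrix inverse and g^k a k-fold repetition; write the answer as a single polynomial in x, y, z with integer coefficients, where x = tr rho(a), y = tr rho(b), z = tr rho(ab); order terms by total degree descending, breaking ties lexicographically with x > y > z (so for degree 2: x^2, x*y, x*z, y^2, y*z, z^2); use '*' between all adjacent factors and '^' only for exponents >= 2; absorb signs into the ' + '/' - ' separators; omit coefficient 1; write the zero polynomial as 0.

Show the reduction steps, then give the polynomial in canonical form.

x*y*z - x^2 - y^2 + 2

tr(b^-1) = tr(b) = y
tr(b^-1 a) = tr(a)*tr(b) - tr(a b) = x*y - z
so tr(a^-1 b^-1) = tr(b^-1)*tr(a) - tr(b^-1 a) = z
tr(b^-1 a^-2) = tr(a^-1 b^-1)*tr(a) - tr(a^-1 b^-1 a) = x*z - y
so tr(a^-2) = tr(a^-1)*tr(a) - tr(1) = x^2 - 2
tr(a^-2 b^-2) = tr(b^-1 a^-2)*tr(b) - tr(b^-1 a^-2 b) = x*y*z - x^2 - y^2 + 2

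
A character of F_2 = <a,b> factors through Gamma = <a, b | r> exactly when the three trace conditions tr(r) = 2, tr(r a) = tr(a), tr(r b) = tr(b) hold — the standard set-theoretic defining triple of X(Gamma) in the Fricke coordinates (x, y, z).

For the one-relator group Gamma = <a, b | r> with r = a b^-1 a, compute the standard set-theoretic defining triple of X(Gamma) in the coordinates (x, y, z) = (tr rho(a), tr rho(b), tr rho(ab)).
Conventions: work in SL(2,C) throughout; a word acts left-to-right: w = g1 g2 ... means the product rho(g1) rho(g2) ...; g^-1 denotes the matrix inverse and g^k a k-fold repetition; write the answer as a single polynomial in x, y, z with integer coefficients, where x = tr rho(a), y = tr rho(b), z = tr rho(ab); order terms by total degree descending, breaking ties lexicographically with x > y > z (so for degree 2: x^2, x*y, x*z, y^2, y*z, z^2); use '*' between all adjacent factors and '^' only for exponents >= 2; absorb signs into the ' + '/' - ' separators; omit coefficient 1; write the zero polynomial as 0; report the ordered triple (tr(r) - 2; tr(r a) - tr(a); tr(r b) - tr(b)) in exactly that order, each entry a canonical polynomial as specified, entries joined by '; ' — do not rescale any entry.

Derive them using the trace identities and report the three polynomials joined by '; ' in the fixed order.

reduce: trace(a^2) = trace(a) * trace(a) - trace(1)  (reduce the a square) = x^2 - 2
trace(a^2 b) = trace(a) * trace(b a) - trace(b)  (reduce the a square) = x*z - y
so trace(a b^-1 a) = trace(a^2) * trace(b) - trace(a^2 b)  (eliminate b^-1) = x^2*y - x*z - y
reduce: trace(a^3) = trace(a) * trace(a^2) - trace(a) = x^3 - 3*x
reduce: trace(a^3 b) = trace(a) * trace(b a^2) - trace(b a) = x^2*z - x*y - z
reduce: trace(a b^-1 a^2) = trace(a^3) * trace(b) - trace(a^3 b) = x^3*y - x^2*z - 2*x*y + z
so trace(a b a b) = trace(a b) * trace(a b) - trace(1)  (split on a) = z^2 - 2
trace(a b^-1 a b) = trace(a b a) * trace(b) - trace(a b a b)  (eliminate b^-1) = x*y*z - y^2 - z^2 + 2
assemble the triple (trace(r) - 2; trace(r a) - x; trace(r b) - y)

x^2*y - x*z - y - 2; x^3*y - x^2*z - 2*x*y - x + z; x*y*z - y^2 - z^2 - y + 2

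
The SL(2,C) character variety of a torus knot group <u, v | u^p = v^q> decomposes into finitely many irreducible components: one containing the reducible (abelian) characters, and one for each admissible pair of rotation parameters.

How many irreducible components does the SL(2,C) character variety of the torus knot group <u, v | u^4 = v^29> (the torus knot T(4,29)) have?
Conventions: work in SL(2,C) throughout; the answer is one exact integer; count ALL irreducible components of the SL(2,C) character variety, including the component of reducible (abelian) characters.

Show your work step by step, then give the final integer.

43

In the torus knot group T(4,29), u^4 = v^29 is central, so an irreducible representation sends it to +I or -I (Schur).
On an irreducible component, tr(u) is locked at 2*cos(pi*alpha/4) for some alpha in 1..3, and tr(v) at 2*cos(pi*beta/29) for some beta in 1..28.
The two central values (-1)^alpha I and (-1)^beta I must be the same matrix, so alpha and beta share a parity.
Counting: 2 odd alphas x 14 odd betas + 1 even alphas x 14 even betas = 28 + 14 = 42.
Total: 42 irreducible-character components + 1 reducible (abelian) component = 43.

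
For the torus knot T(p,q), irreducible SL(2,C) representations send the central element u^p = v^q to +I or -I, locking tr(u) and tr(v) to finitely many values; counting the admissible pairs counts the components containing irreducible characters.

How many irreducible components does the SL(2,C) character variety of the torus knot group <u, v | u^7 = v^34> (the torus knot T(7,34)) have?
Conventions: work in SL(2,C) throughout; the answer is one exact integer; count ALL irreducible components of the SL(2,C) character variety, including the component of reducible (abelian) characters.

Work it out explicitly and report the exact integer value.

Gamma = < u, v | u^7 = v^34 > (torus knot T(7,34)); the central element u^7 = v^34 acts as +I or -I in any irreducible SL(2,C) representation.
So on each irreducible component the traces are pinned: tr(u) = 2*cos(pi*alpha/7) with 1 <= alpha <= 6, tr(v) = 2*cos(pi*beta/34) with 1 <= beta <= 33.
u^7 = (-1)^alpha I and v^34 = (-1)^beta I must agree, so alpha and beta have equal parity.
Counting: 3 odd alphas x 17 odd betas + 3 even alphas x 16 even betas = 51 + 48 = 99.
components with irreducible characters: 99; plus the single component of reducible (abelian) characters: total 100.

100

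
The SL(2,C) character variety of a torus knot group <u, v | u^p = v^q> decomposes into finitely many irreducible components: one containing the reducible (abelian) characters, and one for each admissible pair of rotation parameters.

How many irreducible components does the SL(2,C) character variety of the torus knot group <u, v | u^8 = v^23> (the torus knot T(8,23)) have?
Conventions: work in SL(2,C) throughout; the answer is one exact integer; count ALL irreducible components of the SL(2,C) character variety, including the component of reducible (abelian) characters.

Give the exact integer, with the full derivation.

78

Gamma = < u, v | u^8 = v^23 > (torus knot T(8,23)); the central element u^8 = v^23 acts as +I or -I in any irreducible SL(2,C) representation.
On an irreducible component, tr(u) is locked at 2*cos(pi*alpha/8) for some alpha in 1..7, and tr(v) at 2*cos(pi*beta/23) for some beta in 1..22.
The two central values (-1)^alpha I and (-1)^beta I must be the same matrix, so alpha and beta share a parity.
count pairs: odd alpha (4 choices) x odd beta (11), plus even alpha (3) x even beta (11): 4*11 + 3*11 = 77.
That is 77 components of irreducible characters, and with the reducible (abelian) component the total is 78.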